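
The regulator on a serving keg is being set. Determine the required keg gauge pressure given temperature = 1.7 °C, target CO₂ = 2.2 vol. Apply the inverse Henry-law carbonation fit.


psi = vols/(0.01821 + 0.09011·e^(−0.04·T)) − 14.695
psi = 2.2/(0.01821 + 0.09011·e^(−0.04·1.7)) − 14.695

6.7902 psi


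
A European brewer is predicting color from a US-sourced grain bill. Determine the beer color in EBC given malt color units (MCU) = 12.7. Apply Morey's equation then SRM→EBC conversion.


SRM = 1.4922·MCU^0.6859;  EBC = SRM·1.97
SRM = 1.4922·12.7^0.6859 = 8.5295
EBC = 8.5295·1.97

16.8032 EBC


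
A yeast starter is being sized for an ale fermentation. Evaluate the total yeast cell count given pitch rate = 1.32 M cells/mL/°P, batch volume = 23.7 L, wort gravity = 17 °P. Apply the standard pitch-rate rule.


cells (billions) = rate · V_L · °P
cells = 1.32 · 23.7 · 17

531.8280 billion cells


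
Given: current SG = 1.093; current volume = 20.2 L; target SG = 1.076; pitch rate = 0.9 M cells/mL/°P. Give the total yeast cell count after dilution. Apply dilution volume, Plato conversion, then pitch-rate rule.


V_w = V·((SG_c−1)/(SG_t−1)−1);  °P = 259 − 259/SG_t;  cells = rate·(V+V_w)·°P
V_w = 20.2·((1.093−1)/(1.076−1)−1) = 4.5184
V_final = 20.2 + 4.5184 = 24.7184
°P = 259 − 259/1.076 = 18.2937
cells = 0.9·24.7184·18.2937

406.9718 billion cells


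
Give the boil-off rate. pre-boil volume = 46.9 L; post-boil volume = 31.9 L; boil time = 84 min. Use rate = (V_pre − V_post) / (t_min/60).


rate = (46.9 − 31.9) / (84/60)

10.7143 L/hr


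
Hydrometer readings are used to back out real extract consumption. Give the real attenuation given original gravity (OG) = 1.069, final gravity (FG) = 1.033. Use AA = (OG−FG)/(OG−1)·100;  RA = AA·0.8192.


AA = (1.069 − 1.033)/(1.069 − 1)·100 = 52.1739
RA = 52.1739·0.8192

42.7409 %


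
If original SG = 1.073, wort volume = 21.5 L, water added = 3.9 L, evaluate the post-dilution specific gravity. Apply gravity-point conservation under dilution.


SG_new = 1 + (SG_old − 1)·V_old/(V_old + V_water)
pts = (1.073 − 1)·1000·21.5/(21.5 + 3.9) = 61.7913
SG_new = 1 + 61.7913/1000

1.0618


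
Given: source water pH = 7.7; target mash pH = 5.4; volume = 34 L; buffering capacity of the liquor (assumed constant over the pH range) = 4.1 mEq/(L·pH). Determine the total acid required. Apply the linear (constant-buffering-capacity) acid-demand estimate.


acid = buffering capacity · (pH_source − pH_target) · V
acid = 4.1 · (7.7 − 5.4) · 34

320.6200 mEq


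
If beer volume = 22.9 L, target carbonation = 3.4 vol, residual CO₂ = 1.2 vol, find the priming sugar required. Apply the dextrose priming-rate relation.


sugar = (target − residual)·4.0·V
sugar = (3.4 − 1.2)·4.0·22.9

201.5200 g


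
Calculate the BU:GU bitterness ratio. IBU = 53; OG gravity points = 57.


BU:GU = IBU / OG_points
BU:GU = 53 / 57

0.9298


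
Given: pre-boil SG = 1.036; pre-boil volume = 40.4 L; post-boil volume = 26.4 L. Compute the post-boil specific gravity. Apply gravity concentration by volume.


SG_post = 1 + (SG_pre − 1)·V_pre/V_post
pts_pre = (1.036 − 1)·1000 = 36.0000
pts_post = 36.0000·40.4/26.4 = 55.0909
SG_post = 1 + 55.0909/1000

1.0551


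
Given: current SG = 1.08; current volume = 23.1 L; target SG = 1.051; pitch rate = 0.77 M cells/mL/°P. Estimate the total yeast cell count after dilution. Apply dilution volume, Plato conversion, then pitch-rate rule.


V_w = V·((SG_c−1)/(SG_t−1)−1);  °P = 259 − 259/SG_t;  cells = rate·(V+V_w)·°P
V_w = 23.1·((1.08−1)/(1.051−1)−1) = 13.1353
V_final = 23.1 + 13.1353 = 36.2353
°P = 259 − 259/1.051 = 12.5680
cells = 0.77·36.2353·12.5680

350.6628 billion cells


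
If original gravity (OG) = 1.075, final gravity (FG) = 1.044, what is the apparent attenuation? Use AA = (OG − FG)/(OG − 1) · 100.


AA = (1.075 − 1.044)/(1.075 − 1) · 100

41.3333 %


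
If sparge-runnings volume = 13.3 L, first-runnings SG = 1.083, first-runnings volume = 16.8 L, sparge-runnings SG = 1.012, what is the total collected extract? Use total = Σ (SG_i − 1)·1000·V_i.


first = (1.083 − 1)·1000·16.8 = 1394.4000
sparge = (1.012 − 1)·1000·13.3 = 159.6000
total = 1394.4000 + 159.6000

1554.0000 gravity·L


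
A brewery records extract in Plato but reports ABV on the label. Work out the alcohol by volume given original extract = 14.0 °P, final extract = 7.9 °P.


SG = 259/(259 − P);  ABV = (OG − FG)·131.25
OG = 259/(259 − 14.0) = 1.0571
FG = 259/(259 − 7.9) = 1.0315
ABV = (1.0571 − 1.0315)·131.25

3.3707 % ABV


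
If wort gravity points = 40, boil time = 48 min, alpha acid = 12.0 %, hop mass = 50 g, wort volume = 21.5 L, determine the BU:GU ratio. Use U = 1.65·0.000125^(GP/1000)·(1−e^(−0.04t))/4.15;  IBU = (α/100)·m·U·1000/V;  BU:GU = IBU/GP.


U = 1.65·0.000125^(40/1000)·(1−e^(−0.04·48))/4.15 = 0.2368
IBU = (12.0/100)·50·0.2368·1000/21.5 = 66.0958
BU:GU = 66.0958/40

1.6524


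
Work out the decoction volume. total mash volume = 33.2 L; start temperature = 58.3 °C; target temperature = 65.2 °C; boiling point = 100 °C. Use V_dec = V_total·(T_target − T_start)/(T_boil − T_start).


V_dec = 33.2·(65.2 − 58.3)/(100 − 58.3)

5.4935 L


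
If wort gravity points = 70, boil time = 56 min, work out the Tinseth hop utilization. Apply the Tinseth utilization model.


U = 1.65·0.000125^(GP/1000) · (1 − e^(−0.04·t))/4.15
bigness = 1.65·0.000125^(70/1000) = 0.8796
boil_factor = (1 − e^(−0.04·56))/4.15 = 0.2153
U = 0.8796 · 0.2153

0.1894


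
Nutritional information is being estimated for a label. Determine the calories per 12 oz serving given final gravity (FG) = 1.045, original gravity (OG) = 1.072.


ABW = (OG−FG)·131.25·0.79/FG;  °P = 259 − 259/SG (for OG→OE and FG→AE);  RE = 0.1808·OE + 0.8192·AE;  Cal = (6.9·ABW + 4·(RE−0.1))·FG·3.55
ABW = (1.072 − 1.045)·131.25·0.79/1.045 = 2.6790
OE = 259 − 259/1.072 = 17.3955 °P
AE = 259 − 259/1.045 = 11.1531 °P
RE = 0.1808·17.3955 + 0.8192·11.1531 = 12.2817 °P
Cal = (6.9·2.6790 + 4·(12.2817−0.1))·1.045·3.55

249.3401 kcal


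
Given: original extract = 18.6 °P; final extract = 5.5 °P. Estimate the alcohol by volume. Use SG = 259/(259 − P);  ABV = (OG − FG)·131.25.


OG = 259/(259 − 18.6) = 1.0774
FG = 259/(259 − 5.5) = 1.0217
ABV = (1.0774 − 1.0217)·131.25

7.3073 % ABV


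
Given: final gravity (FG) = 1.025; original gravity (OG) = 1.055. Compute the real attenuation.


AA = (OG−FG)/(OG−1)·100;  RA = AA·0.8192
AA = (1.055 − 1.025)/(1.055 − 1)·100 = 54.5455
RA = 54.5455·0.8192

44.6836 %


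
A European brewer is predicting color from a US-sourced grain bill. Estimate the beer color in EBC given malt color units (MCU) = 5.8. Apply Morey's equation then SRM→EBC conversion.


SRM = 1.4922·MCU^0.6859;  EBC = SRM·1.97
SRM = 1.4922·5.8^0.6859 = 4.9827
EBC = 4.9827·1.97

9.8159 EBC


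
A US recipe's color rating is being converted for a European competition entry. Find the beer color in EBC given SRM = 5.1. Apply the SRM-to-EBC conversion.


EBC = SRM · 1.97
EBC = 5.1 · 1.97

10.0470 EBC


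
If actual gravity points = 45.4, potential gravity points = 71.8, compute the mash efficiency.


efficiency = actual / potential × 100
efficiency = 45.4 / 71.8 × 100

63.2312 %


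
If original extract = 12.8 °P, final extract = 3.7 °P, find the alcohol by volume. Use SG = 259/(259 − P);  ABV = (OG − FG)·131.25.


OG = 259/(259 − 12.8) = 1.0520
FG = 259/(259 − 3.7) = 1.0145
ABV = (1.0520 − 1.0145)·131.25

4.9215 % ABV


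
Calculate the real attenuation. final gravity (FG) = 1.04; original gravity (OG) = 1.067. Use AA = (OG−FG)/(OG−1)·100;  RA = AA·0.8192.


AA = (1.067 − 1.04)/(1.067 − 1)·100 = 40.2985
RA = 40.2985·0.8192

33.0125 %


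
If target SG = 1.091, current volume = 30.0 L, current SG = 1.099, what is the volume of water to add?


V_water = V·((SG_curr − 1)/(SG_target − 1) − 1)
V_water = 30.0·((1.099 − 1)/(1.091 − 1) − 1)

2.6374 L


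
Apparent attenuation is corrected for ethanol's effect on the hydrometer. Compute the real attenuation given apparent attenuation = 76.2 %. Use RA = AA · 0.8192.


RA = 76.2 · 0.8192

62.4230 %


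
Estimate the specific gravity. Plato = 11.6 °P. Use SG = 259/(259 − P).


SG = 259/(259 − 11.6)

1.0469


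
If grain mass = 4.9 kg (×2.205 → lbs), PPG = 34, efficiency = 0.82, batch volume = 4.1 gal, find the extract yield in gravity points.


points = lbs × PPG × eff / vol
lbs = 4.9 × 2.205 = 10.8045
points = 10.8045 × 34 × 0.82 / 4.1

73.4706 points


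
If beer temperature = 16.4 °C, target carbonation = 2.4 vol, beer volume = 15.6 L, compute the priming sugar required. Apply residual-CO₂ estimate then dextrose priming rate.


residual = 14.695·(0.01821 + 0.09011·e^(−0.04·T));  sugar = (target − residual)·4.0·V
residual = 14.695·(0.01821 + 0.09011·e^(−0.04·16.4)) = 0.9547
sugar = (2.4 − 0.9547)·4.0·15.6

90.1845 g


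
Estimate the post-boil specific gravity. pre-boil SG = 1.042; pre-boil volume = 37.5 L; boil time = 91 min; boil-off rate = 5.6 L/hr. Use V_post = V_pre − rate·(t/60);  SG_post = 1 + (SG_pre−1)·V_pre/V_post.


V_post = 37.5 − 5.6·(91/60) = 29.0067
SG_post = 1 + (1.042 − 1)·37.5/29.0067

1.0543


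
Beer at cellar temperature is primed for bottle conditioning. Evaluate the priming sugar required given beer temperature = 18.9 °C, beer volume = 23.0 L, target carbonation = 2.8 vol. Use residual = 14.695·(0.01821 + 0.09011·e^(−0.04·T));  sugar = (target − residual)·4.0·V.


residual = 14.695·(0.01821 + 0.09011·e^(−0.04·18.9)) = 0.8893
sugar = (2.8 − 0.8893)·4.0·23.0

175.7802 g


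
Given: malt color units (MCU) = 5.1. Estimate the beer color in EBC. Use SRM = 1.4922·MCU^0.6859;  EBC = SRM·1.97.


SRM = 1.4922·5.1^0.6859 = 4.5619
EBC = 4.5619·1.97

8.9870 EBC


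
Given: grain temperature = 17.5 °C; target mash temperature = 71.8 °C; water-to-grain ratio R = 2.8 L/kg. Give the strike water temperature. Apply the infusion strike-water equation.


T_strike = (0.41/R)·(T_mash − T_grain) + T_mash
T_strike = (0.41/2.8)·(71.8 − 17.5) + 71.8

79.7511 °C


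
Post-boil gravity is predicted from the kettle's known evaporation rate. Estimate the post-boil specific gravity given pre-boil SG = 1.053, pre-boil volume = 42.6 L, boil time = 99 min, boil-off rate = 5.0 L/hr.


V_post = V_pre − rate·(t/60);  SG_post = 1 + (SG_pre−1)·V_pre/V_post
V_post = 42.6 − 5.0·(99/60) = 34.3500
SG_post = 1 + (1.053 − 1)·42.6/34.3500

1.0657


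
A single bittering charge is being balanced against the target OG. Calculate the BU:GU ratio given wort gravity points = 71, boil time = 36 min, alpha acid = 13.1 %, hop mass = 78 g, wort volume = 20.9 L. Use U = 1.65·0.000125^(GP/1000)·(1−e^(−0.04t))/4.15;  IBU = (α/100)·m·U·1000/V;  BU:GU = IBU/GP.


U = 1.65·0.000125^(71/1000)·(1−e^(−0.04·36))/4.15 = 0.1603
IBU = (13.1/100)·78·0.1603·1000/20.9 = 78.3613
BU:GU = 78.3613/71

1.1037


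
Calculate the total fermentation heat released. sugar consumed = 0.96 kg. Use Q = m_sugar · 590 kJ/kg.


Q = 0.96 · 590

566.4000 kJ


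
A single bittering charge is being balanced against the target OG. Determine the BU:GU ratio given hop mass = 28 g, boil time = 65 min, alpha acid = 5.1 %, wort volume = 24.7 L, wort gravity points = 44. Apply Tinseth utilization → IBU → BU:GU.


U = 1.65·0.000125^(GP/1000)·(1−e^(−0.04t))/4.15;  IBU = (α/100)·m·U·1000/V;  BU:GU = IBU/GP
U = 1.65·0.000125^(44/1000)·(1−e^(−0.04·65))/4.15 = 0.2478
IBU = (5.1/100)·28·0.2478·1000/24.7 = 14.3289
BU:GU = 14.3289/44

0.3257


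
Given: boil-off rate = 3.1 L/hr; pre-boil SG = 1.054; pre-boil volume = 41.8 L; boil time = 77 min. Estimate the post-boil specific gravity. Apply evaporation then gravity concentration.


V_post = V_pre − rate·(t/60);  SG_post = 1 + (SG_pre−1)·V_pre/V_post
V_post = 41.8 − 3.1·(77/60) = 37.8217
SG_post = 1 + (1.054 − 1)·41.8/37.8217

1.0597


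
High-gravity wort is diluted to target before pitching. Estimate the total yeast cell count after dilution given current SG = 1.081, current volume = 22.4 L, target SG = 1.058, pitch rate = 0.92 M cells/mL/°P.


V_w = V·((SG_c−1)/(SG_t−1)−1);  °P = 259 − 259/SG_t;  cells = rate·(V+V_w)·°P
V_w = 22.4·((1.081−1)/(1.058−1)−1) = 8.8828
V_final = 22.4 + 8.8828 = 31.2828
°P = 259 − 259/1.058 = 14.1985
cells = 0.92·31.2828·14.1985

408.6344 billion cells


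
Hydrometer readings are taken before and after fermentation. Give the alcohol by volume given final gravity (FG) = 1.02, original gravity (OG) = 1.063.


ABV = (OG − FG) · 131.25
ABV = (1.063 − 1.02) · 131.25

5.6437 % ABV


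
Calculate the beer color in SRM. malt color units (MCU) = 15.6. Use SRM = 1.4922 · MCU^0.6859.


SRM = 1.4922 · 15.6^0.6859

9.8218 SRM


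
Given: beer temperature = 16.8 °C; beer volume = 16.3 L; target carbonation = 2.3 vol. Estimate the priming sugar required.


residual = 14.695·(0.01821 + 0.09011·e^(−0.04·T));  sugar = (target − residual)·4.0·V
residual = 14.695·(0.01821 + 0.09011·e^(−0.04·16.8)) = 0.9438
sugar = (2.3 − 0.9438)·4.0·16.3

88.4223 g


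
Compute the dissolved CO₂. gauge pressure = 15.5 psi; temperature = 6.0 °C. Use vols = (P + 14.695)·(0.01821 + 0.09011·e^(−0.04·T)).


vols = (15.5 + 14.695)·(0.01821 + 0.09011·e^(−0.04·6.0))

2.6902 volumes


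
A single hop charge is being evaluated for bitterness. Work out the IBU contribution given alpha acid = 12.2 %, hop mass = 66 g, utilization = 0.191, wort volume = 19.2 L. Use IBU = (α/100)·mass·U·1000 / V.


IBU = (12.2/100)·66·0.191·1000 / 19.2

80.1006 IBU


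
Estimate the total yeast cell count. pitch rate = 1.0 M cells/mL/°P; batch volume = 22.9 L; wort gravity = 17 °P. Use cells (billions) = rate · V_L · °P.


cells = 1.0 · 22.9 · 17

389.3000 billion cells


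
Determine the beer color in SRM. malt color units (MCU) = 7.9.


SRM = 1.4922 · MCU^0.6859
SRM = 1.4922 · 7.9^0.6859

6.1590 SRM


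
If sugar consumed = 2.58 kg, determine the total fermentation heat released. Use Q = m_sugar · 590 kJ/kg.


Q = 2.58 · 590

1522.2000 kJ


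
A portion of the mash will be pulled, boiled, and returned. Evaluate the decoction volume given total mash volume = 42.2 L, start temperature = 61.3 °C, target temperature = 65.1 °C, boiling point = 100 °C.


V_dec = V_total·(T_target − T_start)/(T_boil − T_start)
V_dec = 42.2·(65.1 − 61.3)/(100 − 61.3)

4.1437 L


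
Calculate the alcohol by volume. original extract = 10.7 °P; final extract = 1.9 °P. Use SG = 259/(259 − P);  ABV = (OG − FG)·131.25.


OG = 259/(259 − 10.7) = 1.0431
FG = 259/(259 − 1.9) = 1.0074
ABV = (1.0431 − 1.0074)·131.25

4.6860 % ABV


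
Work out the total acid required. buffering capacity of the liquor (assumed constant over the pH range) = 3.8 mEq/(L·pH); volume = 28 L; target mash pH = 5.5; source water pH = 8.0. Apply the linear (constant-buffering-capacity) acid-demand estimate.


acid = buffering capacity · (pH_source − pH_target) · V
acid = 3.8 · (8.0 − 5.5) · 28

266.0000 mEq


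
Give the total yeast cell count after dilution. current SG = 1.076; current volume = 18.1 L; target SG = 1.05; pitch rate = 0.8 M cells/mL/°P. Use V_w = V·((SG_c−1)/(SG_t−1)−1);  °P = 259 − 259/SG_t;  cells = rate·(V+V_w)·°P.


V_w = 18.1·((1.076−1)/(1.05−1)−1) = 9.4120
V_final = 18.1 + 9.4120 = 27.5120
°P = 259 − 259/1.05 = 12.3333
cells = 0.8·27.5120·12.3333

271.4517 billion cells


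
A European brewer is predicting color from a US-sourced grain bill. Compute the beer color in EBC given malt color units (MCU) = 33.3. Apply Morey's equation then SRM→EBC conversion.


SRM = 1.4922·MCU^0.6859;  EBC = SRM·1.97
SRM = 1.4922·33.3^0.6859 = 16.5223
EBC = 16.5223·1.97

32.5490 EBC


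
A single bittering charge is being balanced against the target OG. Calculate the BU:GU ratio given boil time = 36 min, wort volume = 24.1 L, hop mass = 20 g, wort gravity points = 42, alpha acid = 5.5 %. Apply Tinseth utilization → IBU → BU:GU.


U = 1.65·0.000125^(GP/1000)·(1−e^(−0.04t))/4.15;  IBU = (α/100)·m·U·1000/V;  BU:GU = IBU/GP
U = 1.65·0.000125^(42/1000)·(1−e^(−0.04·36))/4.15 = 0.2080
IBU = (5.5/100)·20·0.2080·1000/24.1 = 9.4940
BU:GU = 9.4940/42

0.2260


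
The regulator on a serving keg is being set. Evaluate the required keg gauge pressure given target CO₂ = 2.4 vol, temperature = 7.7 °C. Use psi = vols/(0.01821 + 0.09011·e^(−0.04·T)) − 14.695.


psi = 2.4/(0.01821 + 0.09011·e^(−0.04·7.7)) − 14.695

13.7298 psi


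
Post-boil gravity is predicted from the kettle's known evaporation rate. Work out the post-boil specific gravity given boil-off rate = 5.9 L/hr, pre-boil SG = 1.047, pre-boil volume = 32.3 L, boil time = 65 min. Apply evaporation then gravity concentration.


V_post = V_pre − rate·(t/60);  SG_post = 1 + (SG_pre−1)·V_pre/V_post
V_post = 32.3 − 5.9·(65/60) = 25.9083
SG_post = 1 + (1.047 − 1)·32.3/25.9083

1.0586


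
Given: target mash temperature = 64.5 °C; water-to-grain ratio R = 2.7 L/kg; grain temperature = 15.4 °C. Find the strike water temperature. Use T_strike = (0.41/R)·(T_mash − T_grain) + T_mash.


T_strike = (0.41/2.7)·(64.5 − 15.4) + 64.5

71.9559 °C


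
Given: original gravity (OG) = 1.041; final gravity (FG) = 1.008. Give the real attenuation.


AA = (OG−FG)/(OG−1)·100;  RA = AA·0.8192
AA = (1.041 − 1.008)/(1.041 − 1)·100 = 80.4878
RA = 80.4878·0.8192

65.9356 %


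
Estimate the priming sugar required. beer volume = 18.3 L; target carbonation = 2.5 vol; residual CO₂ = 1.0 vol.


sugar = (target − residual)·4.0·V
sugar = (2.5 − 1.0)·4.0·18.3

109.8000 g


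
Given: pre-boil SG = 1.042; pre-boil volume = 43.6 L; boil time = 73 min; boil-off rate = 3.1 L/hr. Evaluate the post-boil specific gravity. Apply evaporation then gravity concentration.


V_post = V_pre − rate·(t/60);  SG_post = 1 + (SG_pre−1)·V_pre/V_post
V_post = 43.6 − 3.1·(73/60) = 39.8283
SG_post = 1 + (1.042 − 1)·43.6/39.8283

1.0460


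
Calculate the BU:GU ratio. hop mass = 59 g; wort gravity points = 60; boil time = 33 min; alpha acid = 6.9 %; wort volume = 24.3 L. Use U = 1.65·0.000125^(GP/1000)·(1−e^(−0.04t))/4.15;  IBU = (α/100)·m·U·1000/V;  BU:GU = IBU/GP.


U = 1.65·0.000125^(60/1000)·(1−e^(−0.04·33))/4.15 = 0.1699
IBU = (6.9/100)·59·0.1699·1000/24.3 = 28.4688
BU:GU = 28.4688/60

0.4745


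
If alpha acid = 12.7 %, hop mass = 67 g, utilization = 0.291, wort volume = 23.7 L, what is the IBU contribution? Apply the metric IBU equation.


IBU = (α/100)·mass·U·1000 / V
IBU = (12.7/100)·67·0.291·1000 / 23.7

104.4776 IBU


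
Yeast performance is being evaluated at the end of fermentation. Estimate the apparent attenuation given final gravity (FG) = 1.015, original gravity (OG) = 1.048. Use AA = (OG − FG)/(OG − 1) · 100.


AA = (1.048 − 1.015)/(1.048 − 1) · 100

68.7500 %


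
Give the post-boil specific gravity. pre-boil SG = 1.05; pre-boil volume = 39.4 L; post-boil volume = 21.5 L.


SG_post = 1 + (SG_pre − 1)·V_pre/V_post
pts_pre = (1.05 − 1)·1000 = 50.0000
pts_post = 50.0000·39.4/21.5 = 91.6279
SG_post = 1 + 91.6279/1000

1.0916


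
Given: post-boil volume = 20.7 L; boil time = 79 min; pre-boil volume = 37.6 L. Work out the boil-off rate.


rate = (V_pre − V_post) / (t_min/60)
rate = (37.6 − 20.7) / (79/60)

12.8354 L/hr


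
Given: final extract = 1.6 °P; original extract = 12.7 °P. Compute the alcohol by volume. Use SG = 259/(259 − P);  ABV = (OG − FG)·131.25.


OG = 259/(259 − 12.7) = 1.0516
FG = 259/(259 − 1.6) = 1.0062
ABV = (1.0516 − 1.0062)·131.25

5.9518 % ABV


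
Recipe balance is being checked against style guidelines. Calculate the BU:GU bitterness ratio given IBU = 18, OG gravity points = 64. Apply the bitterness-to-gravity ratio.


BU:GU = IBU / OG_points
BU:GU = 18 / 64

0.2812


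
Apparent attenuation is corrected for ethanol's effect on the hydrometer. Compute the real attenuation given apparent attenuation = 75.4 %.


RA = AA · 0.8192
RA = 75.4 · 0.8192

61.7677 %


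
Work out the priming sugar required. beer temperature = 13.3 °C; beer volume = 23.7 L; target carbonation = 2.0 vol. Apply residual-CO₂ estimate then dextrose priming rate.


residual = 14.695·(0.01821 + 0.09011·e^(−0.04·T));  sugar = (target − residual)·4.0·V
residual = 14.695·(0.01821 + 0.09011·e^(−0.04·13.3)) = 1.0454
sugar = (2.0 − 1.0454)·4.0·23.7

90.4914 g


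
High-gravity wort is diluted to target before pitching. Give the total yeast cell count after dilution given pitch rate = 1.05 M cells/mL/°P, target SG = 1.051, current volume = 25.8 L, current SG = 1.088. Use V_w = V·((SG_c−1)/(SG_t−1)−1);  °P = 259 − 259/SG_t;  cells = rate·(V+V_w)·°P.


V_w = 25.8·((1.088−1)/(1.051−1)−1) = 18.7176
V_final = 25.8 + 18.7176 = 44.5176
°P = 259 − 259/1.051 = 12.5680
cells = 1.05·44.5176·12.5680

587.4741 billion cells


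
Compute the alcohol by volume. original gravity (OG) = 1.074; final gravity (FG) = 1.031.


ABV = (OG − FG) · 131.25
ABV = (1.074 − 1.031) · 131.25

5.6438 % ABV


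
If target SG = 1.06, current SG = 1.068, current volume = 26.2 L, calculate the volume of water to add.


V_water = V·((SG_curr − 1)/(SG_target − 1) − 1)
V_water = 26.2·((1.068 − 1)/(1.06 − 1) − 1)

3.4933 L


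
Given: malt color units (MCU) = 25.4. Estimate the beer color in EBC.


SRM = 1.4922·MCU^0.6859;  EBC = SRM·1.97
SRM = 1.4922·25.4^0.6859 = 13.7215
EBC = 13.7215·1.97

27.0314 EBC


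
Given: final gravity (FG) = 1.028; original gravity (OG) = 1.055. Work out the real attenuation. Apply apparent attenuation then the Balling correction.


AA = (OG−FG)/(OG−1)·100;  RA = AA·0.8192
AA = (1.055 − 1.028)/(1.055 − 1)·100 = 49.0909
RA = 49.0909·0.8192

40.2153 %


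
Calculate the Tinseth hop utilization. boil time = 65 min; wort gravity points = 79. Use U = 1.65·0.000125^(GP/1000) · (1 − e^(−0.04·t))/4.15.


bigness = 1.65·0.000125^(79/1000) = 0.8112
boil_factor = (1 − e^(−0.04·65))/4.15 = 0.2231
U = 0.8112 · 0.2231

0.1810


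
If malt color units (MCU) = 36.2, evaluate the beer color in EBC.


SRM = 1.4922·MCU^0.6859;  EBC = SRM·1.97
SRM = 1.4922·36.2^0.6859 = 17.4963
EBC = 17.4963·1.97

34.4676 EBC


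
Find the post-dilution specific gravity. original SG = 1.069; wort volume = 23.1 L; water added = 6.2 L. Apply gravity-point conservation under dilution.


SG_new = 1 + (SG_old − 1)·V_old/(V_old + V_water)
pts = (1.069 − 1)·1000·23.1/(23.1 + 6.2) = 54.3993
SG_new = 1 + 54.3993/1000

1.0544


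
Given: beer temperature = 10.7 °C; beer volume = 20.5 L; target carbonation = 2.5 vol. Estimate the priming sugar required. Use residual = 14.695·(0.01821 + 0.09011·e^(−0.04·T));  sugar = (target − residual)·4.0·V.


residual = 14.695·(0.01821 + 0.09011·e^(−0.04·10.7)) = 1.1307
sugar = (2.5 − 1.1307)·4.0·20.5

112.2824 g


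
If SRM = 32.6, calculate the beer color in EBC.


EBC = SRM · 1.97
EBC = 32.6 · 1.97

64.2220 EBC


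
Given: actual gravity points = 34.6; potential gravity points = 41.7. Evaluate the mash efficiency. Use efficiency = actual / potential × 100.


efficiency = 34.6 / 41.7 × 100

82.9736 %


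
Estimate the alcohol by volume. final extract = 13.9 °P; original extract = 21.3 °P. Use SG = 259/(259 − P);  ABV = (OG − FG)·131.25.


OG = 259/(259 − 21.3) = 1.0896
FG = 259/(259 − 13.9) = 1.0567
ABV = (1.0896 − 1.0567)·131.25

4.3178 % ABV


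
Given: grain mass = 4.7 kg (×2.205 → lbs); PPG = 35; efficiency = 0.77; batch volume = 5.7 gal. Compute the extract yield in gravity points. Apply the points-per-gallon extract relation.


points = lbs × PPG × eff / vol
lbs = 4.7 × 2.205 = 10.3635
points = 10.3635 × 35 × 0.77 / 5.7

48.9994 points


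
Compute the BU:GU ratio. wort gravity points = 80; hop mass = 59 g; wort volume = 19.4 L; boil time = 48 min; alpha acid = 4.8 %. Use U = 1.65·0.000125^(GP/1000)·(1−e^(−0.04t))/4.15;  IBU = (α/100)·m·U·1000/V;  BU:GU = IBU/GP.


U = 1.65·0.000125^(80/1000)·(1−e^(−0.04·48))/4.15 = 0.1653
IBU = (4.8/100)·59·0.1653·1000/19.4 = 24.1340
BU:GU = 24.1340/80

0.3017


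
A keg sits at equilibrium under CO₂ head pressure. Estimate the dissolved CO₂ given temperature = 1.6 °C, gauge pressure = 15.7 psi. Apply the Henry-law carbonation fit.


vols = (P + 14.695)·(0.01821 + 0.09011·e^(−0.04·T))
vols = (15.7 + 14.695)·(0.01821 + 0.09011·e^(−0.04·1.6))

3.1226 volumes


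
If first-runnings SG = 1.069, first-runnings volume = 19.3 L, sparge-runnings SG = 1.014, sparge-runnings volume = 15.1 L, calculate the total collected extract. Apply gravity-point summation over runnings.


total = Σ (SG_i − 1)·1000·V_i
first = (1.069 − 1)·1000·19.3 = 1331.7000
sparge = (1.014 − 1)·1000·15.1 = 211.4000
total = 1331.7000 + 211.4000

1543.1000 gravity·L


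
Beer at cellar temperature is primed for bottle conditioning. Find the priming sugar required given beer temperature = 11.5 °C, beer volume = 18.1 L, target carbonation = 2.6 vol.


residual = 14.695·(0.01821 + 0.09011·e^(−0.04·T));  sugar = (target − residual)·4.0·V
residual = 14.695·(0.01821 + 0.09011·e^(−0.04·11.5)) = 1.1035
sugar = (2.6 − 1.1035)·4.0·18.1

108.3451 g


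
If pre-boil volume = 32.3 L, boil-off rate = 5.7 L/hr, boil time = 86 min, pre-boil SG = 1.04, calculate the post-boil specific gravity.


V_post = V_pre − rate·(t/60);  SG_post = 1 + (SG_pre−1)·V_pre/V_post
V_post = 32.3 − 5.7·(86/60) = 24.1300
SG_post = 1 + (1.04 − 1)·32.3/24.1300

1.0535


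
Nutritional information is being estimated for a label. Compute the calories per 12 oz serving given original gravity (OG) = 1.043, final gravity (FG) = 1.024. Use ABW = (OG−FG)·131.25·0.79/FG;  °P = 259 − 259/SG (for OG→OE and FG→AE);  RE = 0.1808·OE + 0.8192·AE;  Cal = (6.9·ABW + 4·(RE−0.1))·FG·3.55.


ABW = (1.043 − 1.024)·131.25·0.79/1.024 = 1.9239
OE = 259 − 259/1.043 = 10.6779 °P
AE = 259 − 259/1.024 = 6.0703 °P
RE = 0.1808·10.6779 + 0.8192·6.0703 = 6.9034 °P
Cal = (6.9·1.9239 + 4·(6.9034−0.1))·1.024·3.55

147.1829 kcal


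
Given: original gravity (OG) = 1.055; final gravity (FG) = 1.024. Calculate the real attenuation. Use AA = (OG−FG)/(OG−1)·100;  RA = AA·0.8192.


AA = (1.055 − 1.024)/(1.055 − 1)·100 = 56.3636
RA = 56.3636·0.8192

46.1731 %


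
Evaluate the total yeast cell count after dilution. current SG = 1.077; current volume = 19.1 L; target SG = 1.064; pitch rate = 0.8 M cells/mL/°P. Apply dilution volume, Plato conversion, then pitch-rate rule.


V_w = V·((SG_c−1)/(SG_t−1)−1);  °P = 259 − 259/SG_t;  cells = rate·(V+V_w)·°P
V_w = 19.1·((1.077−1)/(1.064−1)−1) = 3.8797
V_final = 19.1 + 3.8797 = 22.9797
°P = 259 − 259/1.064 = 15.5789
cells = 0.8·22.9797·15.5789

286.3995 billion cells


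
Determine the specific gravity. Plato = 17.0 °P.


SG = 259/(259 − P)
SG = 259/(259 − 17.0)

1.0702


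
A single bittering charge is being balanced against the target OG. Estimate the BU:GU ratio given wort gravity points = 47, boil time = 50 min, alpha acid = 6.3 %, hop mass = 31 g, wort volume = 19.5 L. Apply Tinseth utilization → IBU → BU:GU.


U = 1.65·0.000125^(GP/1000)·(1−e^(−0.04t))/4.15;  IBU = (α/100)·m·U·1000/V;  BU:GU = IBU/GP
U = 1.65·0.000125^(47/1000)·(1−e^(−0.04·50))/4.15 = 0.2253
IBU = (6.3/100)·31·0.2253·1000/19.5 = 22.5687
BU:GU = 22.5687/47

0.4802


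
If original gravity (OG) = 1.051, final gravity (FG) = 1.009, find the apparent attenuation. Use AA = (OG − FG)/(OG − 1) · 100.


AA = (1.051 − 1.009)/(1.051 − 1) · 100

82.3529 %


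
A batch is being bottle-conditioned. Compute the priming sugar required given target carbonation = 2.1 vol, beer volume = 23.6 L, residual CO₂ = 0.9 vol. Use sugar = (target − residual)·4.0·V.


sugar = (2.1 − 0.9)·4.0·23.6

113.2800 g


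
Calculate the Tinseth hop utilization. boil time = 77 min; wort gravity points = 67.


U = 1.65·0.000125^(GP/1000) · (1 − e^(−0.04·t))/4.15
bigness = 1.65·0.000125^(67/1000) = 0.9036
boil_factor = (1 − e^(−0.04·77))/4.15 = 0.2299
U = 0.9036 · 0.2299

0.2077


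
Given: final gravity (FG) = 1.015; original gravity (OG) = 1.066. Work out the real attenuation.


AA = (OG−FG)/(OG−1)·100;  RA = AA·0.8192
AA = (1.066 − 1.015)/(1.066 − 1)·100 = 77.2727
RA = 77.2727·0.8192

63.3018 %


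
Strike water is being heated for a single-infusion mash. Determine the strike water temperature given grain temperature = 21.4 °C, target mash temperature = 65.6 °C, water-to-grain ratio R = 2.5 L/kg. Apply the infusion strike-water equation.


T_strike = (0.41/R)·(T_mash − T_grain) + T_mash
T_strike = (0.41/2.5)·(65.6 − 21.4) + 65.6

72.8488 °C


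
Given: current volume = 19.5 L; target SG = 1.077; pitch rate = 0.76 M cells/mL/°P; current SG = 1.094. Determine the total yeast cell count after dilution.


V_w = V·((SG_c−1)/(SG_t−1)−1);  °P = 259 − 259/SG_t;  cells = rate·(V+V_w)·°P
V_w = 19.5·((1.094−1)/(1.077−1)−1) = 4.3052
V_final = 19.5 + 4.3052 = 23.8052
°P = 259 − 259/1.077 = 18.5172
cells = 0.76·23.8052·18.5172

335.0118 billion cells


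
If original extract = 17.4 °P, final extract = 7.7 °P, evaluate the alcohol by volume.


SG = 259/(259 − P);  ABV = (OG − FG)·131.25
OG = 259/(259 − 17.4) = 1.0720
FG = 259/(259 − 7.7) = 1.0306
ABV = (1.0720 − 1.0306)·131.25

5.4310 % ABV


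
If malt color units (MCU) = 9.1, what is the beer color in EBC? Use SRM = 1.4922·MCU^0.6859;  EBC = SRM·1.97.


SRM = 1.4922·9.1^0.6859 = 6.7863
EBC = 6.7863·1.97

13.3690 EBC


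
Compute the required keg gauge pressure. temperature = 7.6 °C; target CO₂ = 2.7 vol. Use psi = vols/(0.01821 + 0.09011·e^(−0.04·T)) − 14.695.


psi = 2.7/(0.01821 + 0.09011·e^(−0.04·7.6)) − 14.695

17.1827 psi


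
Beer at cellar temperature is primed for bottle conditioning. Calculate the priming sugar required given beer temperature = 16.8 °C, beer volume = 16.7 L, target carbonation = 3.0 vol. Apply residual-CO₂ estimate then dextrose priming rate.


residual = 14.695·(0.01821 + 0.09011·e^(−0.04·T));  sugar = (target − residual)·4.0·V
residual = 14.695·(0.01821 + 0.09011·e^(−0.04·16.8)) = 0.9438
sugar = (3.0 − 0.9438)·4.0·16.7

137.3522 g


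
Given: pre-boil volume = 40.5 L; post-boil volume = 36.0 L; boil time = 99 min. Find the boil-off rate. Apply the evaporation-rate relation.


rate = (V_pre − V_post) / (t_min/60)
rate = (40.5 − 36.0) / (99/60)

2.7273 L/hr


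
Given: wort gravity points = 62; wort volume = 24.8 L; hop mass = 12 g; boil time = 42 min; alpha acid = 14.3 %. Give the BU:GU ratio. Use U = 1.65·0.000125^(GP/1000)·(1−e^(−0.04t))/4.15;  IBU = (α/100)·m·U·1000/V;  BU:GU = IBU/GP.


U = 1.65·0.000125^(62/1000)·(1−e^(−0.04·42))/4.15 = 0.1853
IBU = (14.3/100)·12·0.1853·1000/24.8 = 12.8214
BU:GU = 12.8214/62

0.2068


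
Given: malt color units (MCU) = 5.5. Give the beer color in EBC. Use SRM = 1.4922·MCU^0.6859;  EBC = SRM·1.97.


SRM = 1.4922·5.5^0.6859 = 4.8044
EBC = 4.8044·1.97

9.4647 EBC


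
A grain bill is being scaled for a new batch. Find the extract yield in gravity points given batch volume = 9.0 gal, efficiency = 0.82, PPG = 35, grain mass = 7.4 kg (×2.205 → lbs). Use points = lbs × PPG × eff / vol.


lbs = 7.4 × 2.205 = 16.3170
points = 16.3170 × 35 × 0.82 / 9.0

52.0331 points


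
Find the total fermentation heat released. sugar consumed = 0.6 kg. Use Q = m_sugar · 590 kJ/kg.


Q = 0.6 · 590

354.0000 kJ


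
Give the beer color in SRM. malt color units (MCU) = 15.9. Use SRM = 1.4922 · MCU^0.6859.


SRM = 1.4922 · 15.9^0.6859

9.9510 SRM


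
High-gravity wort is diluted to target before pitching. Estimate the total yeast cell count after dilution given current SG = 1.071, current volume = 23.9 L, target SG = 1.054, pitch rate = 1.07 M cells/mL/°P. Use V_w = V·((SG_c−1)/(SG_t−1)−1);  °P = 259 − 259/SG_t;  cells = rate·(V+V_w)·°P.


V_w = 23.9·((1.071−1)/(1.054−1)−1) = 7.5241
V_final = 23.9 + 7.5241 = 31.4241
°P = 259 − 259/1.054 = 13.2694
cells = 1.07·31.4241·13.2694

446.1688 billion cells


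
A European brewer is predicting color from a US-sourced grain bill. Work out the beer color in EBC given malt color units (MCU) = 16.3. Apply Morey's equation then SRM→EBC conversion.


SRM = 1.4922·MCU^0.6859;  EBC = SRM·1.97
SRM = 1.4922·16.3^0.6859 = 10.1220
EBC = 10.1220·1.97

19.9403 EBC


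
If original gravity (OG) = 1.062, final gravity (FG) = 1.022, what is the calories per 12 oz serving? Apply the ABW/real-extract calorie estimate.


ABW = (OG−FG)·131.25·0.79/FG;  °P = 259 − 259/SG (for OG→OE and FG→AE);  RE = 0.1808·OE + 0.8192·AE;  Cal = (6.9·ABW + 4·(RE−0.1))·FG·3.55
ABW = (1.062 − 1.022)·131.25·0.79/1.022 = 4.0582
OE = 259 − 259/1.062 = 15.1205 °P
AE = 259 − 259/1.022 = 5.5753 °P
RE = 0.1808·15.1205 + 0.8192·5.5753 = 7.3011 °P
Cal = (6.9·4.0582 + 4·(7.3011−0.1))·1.022·3.55

206.0984 kcal


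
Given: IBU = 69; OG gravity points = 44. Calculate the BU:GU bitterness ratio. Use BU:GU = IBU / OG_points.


BU:GU = 69 / 44

1.5682


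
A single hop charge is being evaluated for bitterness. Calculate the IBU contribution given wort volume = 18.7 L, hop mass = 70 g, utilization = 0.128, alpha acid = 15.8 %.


IBU = (α/100)·mass·U·1000 / V
IBU = (15.8/100)·70·0.128·1000 / 18.7

75.7048 IBU


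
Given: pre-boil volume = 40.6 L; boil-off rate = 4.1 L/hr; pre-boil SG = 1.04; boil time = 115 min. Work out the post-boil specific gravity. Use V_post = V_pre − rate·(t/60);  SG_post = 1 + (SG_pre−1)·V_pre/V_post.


V_post = 40.6 − 4.1·(115/60) = 32.7417
SG_post = 1 + (1.04 − 1)·40.6/32.7417

1.0496


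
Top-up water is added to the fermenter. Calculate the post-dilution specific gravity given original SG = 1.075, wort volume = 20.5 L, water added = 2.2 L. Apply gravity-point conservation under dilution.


SG_new = 1 + (SG_old − 1)·V_old/(V_old + V_water)
pts = (1.075 − 1)·1000·20.5/(20.5 + 2.2) = 67.7313
SG_new = 1 + 67.7313/1000

1.0677


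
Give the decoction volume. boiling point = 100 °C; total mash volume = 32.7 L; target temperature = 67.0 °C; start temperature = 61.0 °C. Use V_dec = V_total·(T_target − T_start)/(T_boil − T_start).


V_dec = 32.7·(67.0 − 61.0)/(100 − 61.0)

5.0308 L


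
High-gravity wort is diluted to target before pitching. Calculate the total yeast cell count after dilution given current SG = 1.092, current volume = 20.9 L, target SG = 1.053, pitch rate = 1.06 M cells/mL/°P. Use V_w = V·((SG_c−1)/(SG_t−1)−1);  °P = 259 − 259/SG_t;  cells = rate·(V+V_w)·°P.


V_w = 20.9·((1.092−1)/(1.053−1)−1) = 15.3792
V_final = 20.9 + 15.3792 = 36.2792
°P = 259 − 259/1.053 = 13.0361
cells = 1.06·36.2792·13.0361

501.3158 billion cells


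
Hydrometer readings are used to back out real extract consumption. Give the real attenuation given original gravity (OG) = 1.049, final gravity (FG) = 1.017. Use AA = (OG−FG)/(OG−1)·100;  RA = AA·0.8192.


AA = (1.049 − 1.017)/(1.049 − 1)·100 = 65.3061
RA = 65.3061·0.8192

53.4988 %


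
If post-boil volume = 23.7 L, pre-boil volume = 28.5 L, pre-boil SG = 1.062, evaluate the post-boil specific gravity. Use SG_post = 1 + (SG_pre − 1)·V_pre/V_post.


pts_pre = (1.062 − 1)·1000 = 62.0000
pts_post = 62.0000·28.5/23.7 = 74.5570
SG_post = 1 + 74.5570/1000

1.0746


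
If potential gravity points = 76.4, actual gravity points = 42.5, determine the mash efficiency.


efficiency = actual / potential × 100
efficiency = 42.5 / 76.4 × 100

55.6283 %


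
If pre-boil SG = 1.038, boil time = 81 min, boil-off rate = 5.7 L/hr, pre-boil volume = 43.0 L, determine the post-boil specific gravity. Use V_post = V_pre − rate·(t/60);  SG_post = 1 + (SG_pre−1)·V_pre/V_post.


V_post = 43.0 − 5.7·(81/60) = 35.3050
SG_post = 1 + (1.038 − 1)·43.0/35.3050

1.0463


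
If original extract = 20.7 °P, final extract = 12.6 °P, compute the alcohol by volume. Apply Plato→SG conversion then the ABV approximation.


SG = 259/(259 − P);  ABV = (OG − FG)·131.25
OG = 259/(259 − 20.7) = 1.0869
FG = 259/(259 − 12.6) = 1.0511
ABV = (1.0869 − 1.0511)·131.25

4.6894 % ABV


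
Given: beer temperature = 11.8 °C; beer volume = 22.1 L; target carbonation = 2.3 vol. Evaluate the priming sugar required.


residual = 14.695·(0.01821 + 0.09011·e^(−0.04·T));  sugar = (target − residual)·4.0·V
residual = 14.695·(0.01821 + 0.09011·e^(−0.04·11.8)) = 1.0935
sugar = (2.3 − 1.0935)·4.0·22.1

106.6502 g


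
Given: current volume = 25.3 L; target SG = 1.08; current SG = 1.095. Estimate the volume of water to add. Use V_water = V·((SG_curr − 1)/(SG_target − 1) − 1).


V_water = 25.3·((1.095 − 1)/(1.08 − 1) − 1)

4.7437 L


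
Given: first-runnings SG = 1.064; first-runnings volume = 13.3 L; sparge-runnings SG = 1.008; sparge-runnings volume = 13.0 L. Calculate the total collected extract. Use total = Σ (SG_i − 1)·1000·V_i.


first = (1.064 − 1)·1000·13.3 = 851.2000
sparge = (1.008 − 1)·1000·13.0 = 104.0000
total = 851.2000 + 104.0000

955.2000 gravity·L


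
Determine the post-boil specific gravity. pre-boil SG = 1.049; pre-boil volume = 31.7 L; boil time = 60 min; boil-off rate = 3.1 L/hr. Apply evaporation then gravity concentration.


V_post = V_pre − rate·(t/60);  SG_post = 1 + (SG_pre−1)·V_pre/V_post
V_post = 31.7 − 3.1·(60/60) = 28.6000
SG_post = 1 + (1.049 − 1)·31.7/28.6000

1.0543


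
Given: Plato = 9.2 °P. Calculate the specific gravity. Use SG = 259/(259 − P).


SG = 259/(259 − 9.2)

1.0368


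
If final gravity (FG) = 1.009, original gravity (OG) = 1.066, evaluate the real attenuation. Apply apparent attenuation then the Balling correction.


AA = (OG−FG)/(OG−1)·100;  RA = AA·0.8192
AA = (1.066 − 1.009)/(1.066 − 1)·100 = 86.3636
RA = 86.3636·0.8192

70.7491 %


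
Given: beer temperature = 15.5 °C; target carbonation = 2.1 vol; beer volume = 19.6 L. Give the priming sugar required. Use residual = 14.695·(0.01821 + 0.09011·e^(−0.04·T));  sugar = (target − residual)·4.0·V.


residual = 14.695·(0.01821 + 0.09011·e^(−0.04·15.5)) = 0.9799
sugar = (2.1 − 0.9799)·4.0·19.6

87.8140 g


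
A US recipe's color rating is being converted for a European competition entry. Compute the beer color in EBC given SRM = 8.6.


EBC = SRM · 1.97
EBC = 8.6 · 1.97

16.9420 EBC


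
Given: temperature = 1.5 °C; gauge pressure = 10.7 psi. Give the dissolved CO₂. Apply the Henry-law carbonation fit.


vols = (P + 14.695)·(0.01821 + 0.09011·e^(−0.04·T))
vols = (10.7 + 14.695)·(0.01821 + 0.09011·e^(−0.04·1.5))

2.6175 volumes


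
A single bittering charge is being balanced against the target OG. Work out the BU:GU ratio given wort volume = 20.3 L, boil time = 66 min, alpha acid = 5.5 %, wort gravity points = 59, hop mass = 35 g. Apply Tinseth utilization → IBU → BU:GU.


U = 1.65·0.000125^(GP/1000)·(1−e^(−0.04t))/4.15;  IBU = (α/100)·m·U·1000/V;  BU:GU = IBU/GP
U = 1.65·0.000125^(59/1000)·(1−e^(−0.04·66))/4.15 = 0.2173
IBU = (5.5/100)·35·0.2173·1000/20.3 = 20.6032
BU:GU = 20.6032/59

0.3492
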